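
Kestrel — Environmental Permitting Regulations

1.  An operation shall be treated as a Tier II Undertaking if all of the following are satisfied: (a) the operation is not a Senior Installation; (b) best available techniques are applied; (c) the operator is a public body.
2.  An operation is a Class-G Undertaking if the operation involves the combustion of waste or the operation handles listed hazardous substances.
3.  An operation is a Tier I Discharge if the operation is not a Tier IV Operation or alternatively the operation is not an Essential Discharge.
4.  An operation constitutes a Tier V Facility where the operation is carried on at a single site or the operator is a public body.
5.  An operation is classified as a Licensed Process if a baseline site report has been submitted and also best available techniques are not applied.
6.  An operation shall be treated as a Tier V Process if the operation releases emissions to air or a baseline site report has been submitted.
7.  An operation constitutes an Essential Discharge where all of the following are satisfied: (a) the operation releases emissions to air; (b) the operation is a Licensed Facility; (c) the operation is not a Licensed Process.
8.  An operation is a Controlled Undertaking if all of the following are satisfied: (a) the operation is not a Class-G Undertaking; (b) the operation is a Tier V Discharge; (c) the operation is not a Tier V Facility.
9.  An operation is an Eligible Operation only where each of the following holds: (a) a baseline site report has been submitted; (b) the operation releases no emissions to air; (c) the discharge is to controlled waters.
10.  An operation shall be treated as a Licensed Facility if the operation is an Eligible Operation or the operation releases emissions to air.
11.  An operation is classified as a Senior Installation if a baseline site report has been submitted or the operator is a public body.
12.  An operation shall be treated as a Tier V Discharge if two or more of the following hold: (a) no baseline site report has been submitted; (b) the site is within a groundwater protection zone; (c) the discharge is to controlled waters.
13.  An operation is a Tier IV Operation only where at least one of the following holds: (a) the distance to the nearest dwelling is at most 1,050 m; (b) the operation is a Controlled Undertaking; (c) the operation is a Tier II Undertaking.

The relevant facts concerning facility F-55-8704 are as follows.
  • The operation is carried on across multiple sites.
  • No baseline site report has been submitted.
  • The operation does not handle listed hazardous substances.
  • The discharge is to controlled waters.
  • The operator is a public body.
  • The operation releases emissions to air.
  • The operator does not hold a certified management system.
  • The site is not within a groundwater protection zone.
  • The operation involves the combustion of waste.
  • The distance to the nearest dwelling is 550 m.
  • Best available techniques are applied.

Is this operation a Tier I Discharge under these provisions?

No

paragraph 2 — Class-G Undertaking: [the operation involves the combustion of waste? yes] OR [the operation handles listed hazardous substances? no] → satisfied.
paragraph 12 — Tier V Discharge: no baseline site report has been submitted? yes; the site is within a groundwater protection zone? no; the discharge is to controlled waters? yes — 2 of 3 hold (need ≥2) → satisfied.
paragraph 4 — Tier V Facility: [the operation is carried on at a single site? no] OR [the operator is a public body? yes] → satisfied.
paragraph 8 — Controlled Undertaking: [not a Class-G Undertaking (paragraph 2)? no] AND [Tier V Discharge (paragraph 12)? yes] AND [not a Tier V Facility (paragraph 4)? no] → not satisfied.
paragraph 11 — Senior Installation: [a baseline site report has been submitted? no] OR [the operator is a public body? yes] → satisfied.
paragraph 1 — Tier II Undertaking: [not a Senior Installation (paragraph 11)? no] AND [best available techniques are applied? yes] AND [the operator is a public body? yes] → not satisfied.
paragraph 13 — Tier IV Operation: [distance to the nearest dwelling: 550 m ≤ 1,050 m? yes] OR [Controlled Undertaking (paragraph 8)? no] OR [Tier II Undertaking (paragraph 1)? no] → satisfied.
paragraph 9 — Eligible Operation: [a baseline site report has been submitted? no] AND [the operation releases no emissions to air? no] AND [the discharge is to controlled waters? yes] → not satisfied.
paragraph 10 — Licensed Facility: [Eligible Operation (paragraph 9)? no] OR [the operation releases emissions to air? yes] → satisfied.
paragraph 5 — Licensed Process: [a baseline site report has been submitted? no] AND [best available techniques are not applied? no] → not satisfied.
paragraph 7 — Essential Discharge: [the operation releases emissions to air? yes] AND [Licensed Facility (paragraph 10)? yes] AND [not a Licensed Process (paragraph 5)? yes] → satisfied.
paragraph 3 — Tier I Discharge: [not a Tier IV Operation (paragraph 13)? no] OR [not an Essential Discharge (paragraph 7)? no] → not satisfied.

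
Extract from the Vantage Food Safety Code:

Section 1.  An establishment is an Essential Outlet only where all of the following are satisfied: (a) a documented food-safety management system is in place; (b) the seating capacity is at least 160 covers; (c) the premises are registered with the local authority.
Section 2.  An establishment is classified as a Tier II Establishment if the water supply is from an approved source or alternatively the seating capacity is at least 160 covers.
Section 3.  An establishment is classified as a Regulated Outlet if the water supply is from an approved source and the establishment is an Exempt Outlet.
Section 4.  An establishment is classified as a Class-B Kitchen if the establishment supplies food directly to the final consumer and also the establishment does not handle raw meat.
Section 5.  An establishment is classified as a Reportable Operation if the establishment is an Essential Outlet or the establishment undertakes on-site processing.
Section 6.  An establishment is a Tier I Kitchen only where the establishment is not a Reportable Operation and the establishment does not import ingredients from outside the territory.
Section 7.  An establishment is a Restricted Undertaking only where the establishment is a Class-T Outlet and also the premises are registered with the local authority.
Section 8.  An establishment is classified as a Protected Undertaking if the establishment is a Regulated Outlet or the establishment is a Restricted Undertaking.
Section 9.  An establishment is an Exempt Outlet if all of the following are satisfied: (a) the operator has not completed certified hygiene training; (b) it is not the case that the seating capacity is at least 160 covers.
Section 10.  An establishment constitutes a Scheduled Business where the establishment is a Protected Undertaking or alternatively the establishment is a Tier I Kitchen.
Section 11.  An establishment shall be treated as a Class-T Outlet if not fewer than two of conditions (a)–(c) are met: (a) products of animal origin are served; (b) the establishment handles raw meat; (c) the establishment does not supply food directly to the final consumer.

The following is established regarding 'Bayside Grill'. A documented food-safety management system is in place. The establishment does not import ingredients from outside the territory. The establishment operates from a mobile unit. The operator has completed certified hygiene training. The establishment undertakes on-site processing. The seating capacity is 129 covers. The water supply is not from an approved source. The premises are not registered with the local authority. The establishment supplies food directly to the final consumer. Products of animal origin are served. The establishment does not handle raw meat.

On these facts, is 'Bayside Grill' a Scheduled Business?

No

Under section 9: the operator has not completed certified hygiene training? no; and seating capacity: 129 covers ≥ 160 covers? no, so negated condition yes. So the establishment is not an Exempt Outlet.
Under section 3: the water supply is from an approved source? no; and Exempt Outlet (section 9)? no. So the establishment is not a Regulated Outlet.
Under section 11: products of animal origin are served? yes; the establishment handles raw meat? no; the establishment does not supply food directly to the final consumer? no — 1 of 3 hold (need ≥2) → not satisfied.
Under section 7: Class-T Outlet (section 11)? no; and the premises are registered with the local authority? no. So the establishment is not a Restricted Undertaking.
Under section 8: Regulated Outlet (section 3)? no; or Restricted Undertaking (section 7)? no. So the establishment is not a Protected Undertaking.
Under section 1: a documented food-safety management system is in place? yes; and seating capacity: 129 covers ≥ 160 covers? no; and the premises are registered with the local authority? no. So the establishment is not an Essential Outlet.
Under section 5: Essential Outlet (section 1)? no; or the establishment undertakes on-site processing? yes. So the establishment is a Reportable Operation.
Under section 6: not a Reportable Operation (section 5)? no; and the establishment does not import ingredients from outside the territory? yes. So the establishment is not a Tier I Kitchen.
Under section 10: Protected Undertaking (section 8)? no; or Tier I Kitchen (section 6)? no. So the establishment is not a Scheduled Business.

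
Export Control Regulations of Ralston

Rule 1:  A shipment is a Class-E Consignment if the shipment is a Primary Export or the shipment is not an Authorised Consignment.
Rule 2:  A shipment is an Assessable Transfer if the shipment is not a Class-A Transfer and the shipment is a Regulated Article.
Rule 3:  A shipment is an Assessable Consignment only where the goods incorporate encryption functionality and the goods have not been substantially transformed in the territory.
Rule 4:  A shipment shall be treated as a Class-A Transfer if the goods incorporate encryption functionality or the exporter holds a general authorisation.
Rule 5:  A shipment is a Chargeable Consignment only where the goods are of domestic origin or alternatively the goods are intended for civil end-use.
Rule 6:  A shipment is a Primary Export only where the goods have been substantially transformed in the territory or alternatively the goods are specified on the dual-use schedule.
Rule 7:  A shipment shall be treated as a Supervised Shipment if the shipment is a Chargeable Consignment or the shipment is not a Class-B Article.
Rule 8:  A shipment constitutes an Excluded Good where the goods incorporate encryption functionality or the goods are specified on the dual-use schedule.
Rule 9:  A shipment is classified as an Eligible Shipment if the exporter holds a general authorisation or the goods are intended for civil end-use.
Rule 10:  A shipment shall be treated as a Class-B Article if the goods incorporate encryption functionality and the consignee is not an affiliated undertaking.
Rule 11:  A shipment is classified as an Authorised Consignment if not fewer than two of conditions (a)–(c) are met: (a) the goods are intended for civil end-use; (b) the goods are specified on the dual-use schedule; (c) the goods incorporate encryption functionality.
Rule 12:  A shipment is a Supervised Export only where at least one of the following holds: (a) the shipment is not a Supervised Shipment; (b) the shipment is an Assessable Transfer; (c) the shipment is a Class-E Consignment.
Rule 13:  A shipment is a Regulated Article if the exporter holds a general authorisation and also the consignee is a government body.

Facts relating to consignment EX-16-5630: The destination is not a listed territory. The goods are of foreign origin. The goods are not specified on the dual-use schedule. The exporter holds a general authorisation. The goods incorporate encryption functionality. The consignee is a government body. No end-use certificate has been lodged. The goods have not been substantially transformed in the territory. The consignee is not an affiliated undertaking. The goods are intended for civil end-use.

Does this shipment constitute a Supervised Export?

rule 5 — Chargeable Consignment: [the goods are of domestic origin? no] OR [the goods are intended for civil end-use? yes] → satisfied.
rule 10 — Class-B Article: [the goods incorporate encryption functionality? yes] AND [the consignee is not an affiliated undertaking? yes] → satisfied.
rule 7 — Supervised Shipment: [Chargeable Consignment (rule 5)? yes] OR [not a Class-B Article (rule 10)? no] → satisfied.
rule 4 — Class-A Transfer: [the goods incorporate encryption functionality? yes] OR [the exporter holds a general authorisation? yes] → satisfied.
rule 13 — Regulated Article: [the exporter holds a general authorisation? yes] AND [the consignee is a government body? yes] → satisfied.
rule 2 — Assessable Transfer: [not a Class-A Transfer (rule 4)? no] AND [Regulated Article (rule 13)? yes] → not satisfied.
rule 6 — Primary Export: [the goods have been substantially transformed in the territory? no] OR [the goods are specified on the dual-use schedule? no] → not satisfied.
rule 11 — Authorised Consignment: the goods are intended for civil end-use? yes; the goods are specified on the dual-use schedule? no; the goods incorporate encryption functionality? yes — 2 of 3 hold (need ≥2) → satisfied.
rule 1 — Class-E Consignment: [Primary Export (rule 6)? no] OR [not an Authorised Consignment (rule 11)? no] → not satisfied.
rule 12 — Supervised Export: [not a Supervised Shipment (rule 7)? no] OR [Assessable Transfer (rule 2)? no] OR [Class-E Consignment (rule 1)? no] → not satisfied.

No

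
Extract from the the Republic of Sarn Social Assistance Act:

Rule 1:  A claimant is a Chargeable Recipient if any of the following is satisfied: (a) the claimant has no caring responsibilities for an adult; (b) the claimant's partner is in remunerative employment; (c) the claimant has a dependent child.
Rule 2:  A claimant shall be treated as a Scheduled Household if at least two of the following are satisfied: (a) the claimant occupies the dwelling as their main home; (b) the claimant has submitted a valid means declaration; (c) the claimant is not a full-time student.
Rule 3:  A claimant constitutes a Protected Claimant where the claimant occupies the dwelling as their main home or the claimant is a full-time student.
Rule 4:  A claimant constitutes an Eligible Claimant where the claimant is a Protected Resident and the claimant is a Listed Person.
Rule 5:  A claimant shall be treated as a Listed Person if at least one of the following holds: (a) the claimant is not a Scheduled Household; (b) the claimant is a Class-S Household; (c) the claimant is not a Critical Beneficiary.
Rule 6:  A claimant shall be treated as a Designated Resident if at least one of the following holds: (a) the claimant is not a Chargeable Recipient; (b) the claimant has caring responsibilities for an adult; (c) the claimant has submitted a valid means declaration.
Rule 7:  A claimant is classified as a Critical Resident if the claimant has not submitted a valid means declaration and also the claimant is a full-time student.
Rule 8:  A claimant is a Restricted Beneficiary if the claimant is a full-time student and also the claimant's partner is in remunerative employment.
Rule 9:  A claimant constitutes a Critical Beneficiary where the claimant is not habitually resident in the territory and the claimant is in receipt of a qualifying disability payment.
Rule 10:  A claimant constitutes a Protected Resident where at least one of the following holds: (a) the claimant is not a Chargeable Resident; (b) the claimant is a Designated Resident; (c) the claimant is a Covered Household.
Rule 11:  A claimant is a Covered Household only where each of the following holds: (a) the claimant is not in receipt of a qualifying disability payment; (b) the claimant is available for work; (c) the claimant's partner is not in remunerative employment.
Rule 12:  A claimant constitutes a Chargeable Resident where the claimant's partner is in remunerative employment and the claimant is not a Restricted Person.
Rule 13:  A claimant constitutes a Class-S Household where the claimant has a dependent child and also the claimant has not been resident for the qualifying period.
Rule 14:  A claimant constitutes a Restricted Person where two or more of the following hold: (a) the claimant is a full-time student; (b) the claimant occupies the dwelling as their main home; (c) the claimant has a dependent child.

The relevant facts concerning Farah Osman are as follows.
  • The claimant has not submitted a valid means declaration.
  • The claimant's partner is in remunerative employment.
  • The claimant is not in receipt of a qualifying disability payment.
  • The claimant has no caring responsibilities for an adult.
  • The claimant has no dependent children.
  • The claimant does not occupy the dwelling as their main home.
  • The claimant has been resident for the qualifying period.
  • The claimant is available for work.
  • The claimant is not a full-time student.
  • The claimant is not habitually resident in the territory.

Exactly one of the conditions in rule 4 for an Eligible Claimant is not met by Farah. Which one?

Protected Resident

Under rule 14: the claimant is a full-time student? no; the claimant occupies the dwelling as their main home? no; the claimant has a dependent child? no — 0 of 3 hold (need ≥2) → not satisfied.
Under rule 12: the claimant's partner is in remunerative employment? yes; and not a Restricted Person (rule 14)? yes. So the claimant is a Chargeable Resident.
Under rule 1: the claimant has no caring responsibilities for an adult? yes; or the claimant's partner is in remunerative employment? yes; or the claimant has a dependent child? no. So the claimant is a Chargeable Recipient.
Under rule 6: not a Chargeable Recipient (rule 1)? no; or the claimant has caring responsibilities for an adult? no; or the claimant has submitted a valid means declaration? no. So the claimant is not a Designated Resident.
Under rule 11: the claimant is not in receipt of a qualifying disability payment? yes; and the claimant is available for work? yes; and the claimant's partner is not in remunerative employment? no. So the claimant is not a Covered Household.
Under rule 10: not a Chargeable Resident (rule 12)? no; or Designated Resident (rule 6)? no; or Covered Household (rule 11)? no. So the claimant is not a Protected Resident.
Under rule 2: the claimant occupies the dwelling as their main home? no; the claimant has submitted a valid means declaration? no; the claimant is not a full-time student? yes — 1 of 3 hold (need ≥2) → not satisfied.
Under rule 13: the claimant has a dependent child? no; and the claimant has not been resident for the qualifying period? no. So the claimant is not a Class-S Household.
Under rule 9: the claimant is not habitually resident in the territory? yes; and the claimant is in receipt of a qualifying disability payment? no. So the claimant is not a Critical Beneficiary.
Under rule 5: not a Scheduled Household (rule 2)? yes; or Class-S Household (rule 13)? no; or not a Critical Beneficiary (rule 9)? yes. So the claimant is a Listed Person.
Under rule 4: Protected Resident (rule 10)? no; and Listed Person (rule 5)? yes. So the claimant is not an Eligible Claimant.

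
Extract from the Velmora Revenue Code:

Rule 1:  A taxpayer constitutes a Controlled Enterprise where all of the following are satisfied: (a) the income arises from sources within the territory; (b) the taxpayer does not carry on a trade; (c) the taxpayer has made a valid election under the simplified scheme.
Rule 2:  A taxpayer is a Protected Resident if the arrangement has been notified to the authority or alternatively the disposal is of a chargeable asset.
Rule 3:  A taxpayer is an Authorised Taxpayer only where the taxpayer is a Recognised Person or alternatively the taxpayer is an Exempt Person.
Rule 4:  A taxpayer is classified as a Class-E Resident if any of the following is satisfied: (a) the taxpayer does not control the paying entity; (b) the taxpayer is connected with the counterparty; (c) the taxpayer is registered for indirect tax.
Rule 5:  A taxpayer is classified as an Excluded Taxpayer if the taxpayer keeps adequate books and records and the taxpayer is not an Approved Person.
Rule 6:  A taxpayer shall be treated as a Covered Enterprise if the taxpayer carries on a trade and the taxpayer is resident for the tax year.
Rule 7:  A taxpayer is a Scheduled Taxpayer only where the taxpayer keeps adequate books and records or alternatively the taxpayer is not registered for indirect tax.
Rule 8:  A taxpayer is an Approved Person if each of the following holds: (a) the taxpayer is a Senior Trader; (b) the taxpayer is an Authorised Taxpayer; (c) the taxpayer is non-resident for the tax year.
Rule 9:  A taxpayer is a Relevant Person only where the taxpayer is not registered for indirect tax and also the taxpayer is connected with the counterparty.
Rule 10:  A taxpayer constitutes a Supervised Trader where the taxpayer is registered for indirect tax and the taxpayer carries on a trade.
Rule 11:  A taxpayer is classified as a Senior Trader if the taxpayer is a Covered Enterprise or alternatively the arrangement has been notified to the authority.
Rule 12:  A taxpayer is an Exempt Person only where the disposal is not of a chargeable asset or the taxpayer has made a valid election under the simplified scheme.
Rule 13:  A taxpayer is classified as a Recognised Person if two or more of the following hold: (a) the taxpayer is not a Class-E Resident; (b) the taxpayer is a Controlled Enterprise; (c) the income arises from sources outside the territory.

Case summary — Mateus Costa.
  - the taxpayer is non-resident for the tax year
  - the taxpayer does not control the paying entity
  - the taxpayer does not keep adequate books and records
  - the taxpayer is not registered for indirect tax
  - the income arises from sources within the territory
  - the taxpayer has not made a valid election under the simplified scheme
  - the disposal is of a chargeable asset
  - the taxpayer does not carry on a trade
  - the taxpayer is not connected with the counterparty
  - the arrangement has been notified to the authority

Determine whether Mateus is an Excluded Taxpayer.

No

rule 6 — Covered Enterprise: [the taxpayer carries on a trade? no] AND [the taxpayer is resident for the tax year? no] → not satisfied.
rule 11 — Senior Trader: [Covered Enterprise (rule 6)? no] OR [the arrangement has been notified to the authority? yes] → satisfied.
rule 4 — Class-E Resident: [the taxpayer does not control the paying entity? yes] OR [the taxpayer is connected with the counterparty? no] OR [the taxpayer is registered for indirect tax? no] → satisfied.
rule 1 — Controlled Enterprise: [the income arises from sources within the territory? yes] AND [the taxpayer does not carry on a trade? yes] AND [the taxpayer has made a valid election under the simplified scheme? no] → not satisfied.
rule 13 — Recognised Person: not a Class-E Resident (rule 4)? no; Controlled Enterprise (rule 1)? no; the income arises from sources outside the territory? no — 0 of 3 hold (need ≥2) → not satisfied.
rule 12 — Exempt Person: [the disposal is not of a chargeable asset? no] OR [the taxpayer has made a valid election under the simplified scheme? no] → not satisfied.
rule 3 — Authorised Taxpayer: [Recognised Person (rule 13)? no] OR [Exempt Person (rule 12)? no] → not satisfied.
rule 8 — Approved Person: [Senior Trader (rule 11)? yes] AND [Authorised Taxpayer (rule 3)? no] AND [the taxpayer is non-resident for the tax year? yes] → not satisfied.
rule 5 — Excluded Taxpayer: [the taxpayer keeps adequate books and records? no] AND [not an Approved Person (rule 8)? yes] → not satisfied.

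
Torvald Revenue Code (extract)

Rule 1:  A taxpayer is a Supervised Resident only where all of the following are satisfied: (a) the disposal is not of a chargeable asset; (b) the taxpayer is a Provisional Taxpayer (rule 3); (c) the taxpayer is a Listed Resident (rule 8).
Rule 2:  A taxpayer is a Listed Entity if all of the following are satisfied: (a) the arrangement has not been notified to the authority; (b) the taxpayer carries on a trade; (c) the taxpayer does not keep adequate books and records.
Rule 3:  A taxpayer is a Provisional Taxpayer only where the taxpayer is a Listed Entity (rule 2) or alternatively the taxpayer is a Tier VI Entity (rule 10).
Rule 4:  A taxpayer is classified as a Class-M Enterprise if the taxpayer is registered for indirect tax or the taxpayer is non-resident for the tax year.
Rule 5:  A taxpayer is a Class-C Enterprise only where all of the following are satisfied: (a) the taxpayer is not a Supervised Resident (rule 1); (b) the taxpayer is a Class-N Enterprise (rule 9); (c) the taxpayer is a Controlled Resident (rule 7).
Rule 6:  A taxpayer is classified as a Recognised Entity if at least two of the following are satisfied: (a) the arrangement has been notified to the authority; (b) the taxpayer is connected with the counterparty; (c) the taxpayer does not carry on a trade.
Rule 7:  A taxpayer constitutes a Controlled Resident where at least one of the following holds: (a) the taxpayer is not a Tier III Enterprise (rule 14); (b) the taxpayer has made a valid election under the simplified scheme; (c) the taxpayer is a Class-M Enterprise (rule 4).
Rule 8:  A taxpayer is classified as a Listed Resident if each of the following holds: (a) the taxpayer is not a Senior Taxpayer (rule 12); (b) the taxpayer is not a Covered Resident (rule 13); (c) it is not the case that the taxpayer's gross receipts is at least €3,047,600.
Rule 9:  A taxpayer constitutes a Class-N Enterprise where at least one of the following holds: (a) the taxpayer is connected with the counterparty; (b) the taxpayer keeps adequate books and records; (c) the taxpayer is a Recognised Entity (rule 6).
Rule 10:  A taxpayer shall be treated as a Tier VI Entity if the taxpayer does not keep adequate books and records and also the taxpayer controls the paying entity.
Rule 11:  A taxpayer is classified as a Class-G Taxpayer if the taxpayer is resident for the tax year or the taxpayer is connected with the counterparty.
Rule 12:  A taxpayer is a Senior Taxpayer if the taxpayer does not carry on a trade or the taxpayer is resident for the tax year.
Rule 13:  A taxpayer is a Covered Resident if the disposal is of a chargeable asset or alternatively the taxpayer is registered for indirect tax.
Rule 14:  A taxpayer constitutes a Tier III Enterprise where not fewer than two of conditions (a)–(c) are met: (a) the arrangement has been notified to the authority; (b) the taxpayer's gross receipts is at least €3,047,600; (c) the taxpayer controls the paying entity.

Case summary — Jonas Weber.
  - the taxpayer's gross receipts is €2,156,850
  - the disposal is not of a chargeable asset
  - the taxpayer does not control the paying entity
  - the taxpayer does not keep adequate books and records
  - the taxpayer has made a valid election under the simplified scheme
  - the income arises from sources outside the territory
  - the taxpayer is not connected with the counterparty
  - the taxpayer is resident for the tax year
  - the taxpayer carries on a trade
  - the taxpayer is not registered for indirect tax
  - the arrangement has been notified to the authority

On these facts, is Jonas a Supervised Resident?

Under rule 2: the arrangement has not been notified to the authority? no; and the taxpayer carries on a trade? yes; and the taxpayer does not keep adequate books and records? yes. So the taxpayer is not a Listed Entity.
Under rule 10: the taxpayer does not keep adequate books and records? yes; and the taxpayer controls the paying entity? no. So the taxpayer is not a Tier VI Entity.
Under rule 3: Listed Entity (rule 2)? no; or Tier VI Entity (rule 10)? no. So the taxpayer is not a Provisional Taxpayer.
Under rule 12: the taxpayer does not carry on a trade? no; or the taxpayer is resident for the tax year? yes. So the taxpayer is a Senior Taxpayer.
Under rule 13: the disposal is of a chargeable asset? no; or the taxpayer is registered for indirect tax? no. So the taxpayer is not a Covered Resident.
Under rule 8: not a Senior Taxpayer (rule 12)? no; and not a Covered Resident (rule 13)? yes; and taxpayer's gross receipts: €2,156,850 ≥ €3,047,600? no, so negated condition yes. So the taxpayer is not a Listed Resident.
Under rule 1: the disposal is not of a chargeable asset? yes; and Provisional Taxpayer (rule 3)? no; and Listed Resident (rule 8)? no. So the taxpayer is not a Supervised Resident.

No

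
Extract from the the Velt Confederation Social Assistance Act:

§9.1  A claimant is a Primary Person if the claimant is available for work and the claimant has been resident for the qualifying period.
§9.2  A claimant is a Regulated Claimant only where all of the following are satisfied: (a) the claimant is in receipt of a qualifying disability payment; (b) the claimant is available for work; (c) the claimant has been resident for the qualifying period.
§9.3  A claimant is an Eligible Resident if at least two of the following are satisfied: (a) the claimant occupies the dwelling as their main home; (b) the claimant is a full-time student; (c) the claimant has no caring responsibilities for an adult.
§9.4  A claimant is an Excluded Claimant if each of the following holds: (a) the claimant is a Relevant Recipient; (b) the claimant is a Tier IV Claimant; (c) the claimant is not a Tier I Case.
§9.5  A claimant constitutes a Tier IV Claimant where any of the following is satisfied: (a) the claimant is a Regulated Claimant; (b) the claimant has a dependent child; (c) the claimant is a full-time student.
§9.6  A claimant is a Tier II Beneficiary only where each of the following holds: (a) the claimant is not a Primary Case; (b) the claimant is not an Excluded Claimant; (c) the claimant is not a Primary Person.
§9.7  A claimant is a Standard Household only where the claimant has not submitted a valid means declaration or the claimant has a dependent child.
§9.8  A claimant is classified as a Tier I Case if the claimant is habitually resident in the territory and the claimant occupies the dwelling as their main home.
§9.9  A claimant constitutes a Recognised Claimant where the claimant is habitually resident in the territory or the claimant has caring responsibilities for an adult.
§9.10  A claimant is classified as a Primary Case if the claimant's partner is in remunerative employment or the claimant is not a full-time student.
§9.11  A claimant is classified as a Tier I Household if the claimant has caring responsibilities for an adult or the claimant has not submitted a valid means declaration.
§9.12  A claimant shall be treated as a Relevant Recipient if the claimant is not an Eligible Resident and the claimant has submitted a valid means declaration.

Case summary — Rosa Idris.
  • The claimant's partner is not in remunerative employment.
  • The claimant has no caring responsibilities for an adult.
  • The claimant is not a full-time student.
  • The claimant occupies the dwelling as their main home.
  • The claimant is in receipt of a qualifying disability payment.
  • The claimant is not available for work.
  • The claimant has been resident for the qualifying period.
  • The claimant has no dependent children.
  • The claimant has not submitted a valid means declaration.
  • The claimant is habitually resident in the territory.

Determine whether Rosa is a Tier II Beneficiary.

No

Under §9.10: the claimant's partner is in remunerative employment? no; or the claimant is not a full-time student? yes. So the claimant is a Primary Case.
Under §9.3: the claimant occupies the dwelling as their main home? yes; the claimant is a full-time student? no; the claimant has no caring responsibilities for an adult? yes — 2 of 3 hold (need ≥2) → satisfied.
Under §9.12: not an Eligible Resident (§9.3)? no; and the claimant has submitted a valid means declaration? no. So the claimant is not a Relevant Recipient.
Under §9.2: the claimant is in receipt of a qualifying disability payment? yes; and the claimant is available for work? no; and the claimant has been resident for the qualifying period? yes. So the claimant is not a Regulated Claimant.
Under §9.5: Regulated Claimant (§9.2)? no; or the claimant has a dependent child? no; or the claimant is a full-time student? no. So the claimant is not a Tier IV Claimant.
Under §9.8: the claimant is habitually resident in the territory? yes; and the claimant occupies the dwelling as their main home? yes. So the claimant is a Tier I Case.
Under §9.4: Relevant Recipient (§9.12)? no; and Tier IV Claimant (§9.5)? no; and not a Tier I Case (§9.8)? no. So the claimant is not an Excluded Claimant.
Under §9.1: the claimant is available for work? no; and the claimant has been resident for the qualifying period? yes. So the claimant is not a Primary Person.
Under §9.6: not a Primary Case (§9.10)? no; and not an Excluded Claimant (§9.4)? yes; and not a Primary Person (§9.1)? yes. So the claimant is not a Tier II Beneficiary.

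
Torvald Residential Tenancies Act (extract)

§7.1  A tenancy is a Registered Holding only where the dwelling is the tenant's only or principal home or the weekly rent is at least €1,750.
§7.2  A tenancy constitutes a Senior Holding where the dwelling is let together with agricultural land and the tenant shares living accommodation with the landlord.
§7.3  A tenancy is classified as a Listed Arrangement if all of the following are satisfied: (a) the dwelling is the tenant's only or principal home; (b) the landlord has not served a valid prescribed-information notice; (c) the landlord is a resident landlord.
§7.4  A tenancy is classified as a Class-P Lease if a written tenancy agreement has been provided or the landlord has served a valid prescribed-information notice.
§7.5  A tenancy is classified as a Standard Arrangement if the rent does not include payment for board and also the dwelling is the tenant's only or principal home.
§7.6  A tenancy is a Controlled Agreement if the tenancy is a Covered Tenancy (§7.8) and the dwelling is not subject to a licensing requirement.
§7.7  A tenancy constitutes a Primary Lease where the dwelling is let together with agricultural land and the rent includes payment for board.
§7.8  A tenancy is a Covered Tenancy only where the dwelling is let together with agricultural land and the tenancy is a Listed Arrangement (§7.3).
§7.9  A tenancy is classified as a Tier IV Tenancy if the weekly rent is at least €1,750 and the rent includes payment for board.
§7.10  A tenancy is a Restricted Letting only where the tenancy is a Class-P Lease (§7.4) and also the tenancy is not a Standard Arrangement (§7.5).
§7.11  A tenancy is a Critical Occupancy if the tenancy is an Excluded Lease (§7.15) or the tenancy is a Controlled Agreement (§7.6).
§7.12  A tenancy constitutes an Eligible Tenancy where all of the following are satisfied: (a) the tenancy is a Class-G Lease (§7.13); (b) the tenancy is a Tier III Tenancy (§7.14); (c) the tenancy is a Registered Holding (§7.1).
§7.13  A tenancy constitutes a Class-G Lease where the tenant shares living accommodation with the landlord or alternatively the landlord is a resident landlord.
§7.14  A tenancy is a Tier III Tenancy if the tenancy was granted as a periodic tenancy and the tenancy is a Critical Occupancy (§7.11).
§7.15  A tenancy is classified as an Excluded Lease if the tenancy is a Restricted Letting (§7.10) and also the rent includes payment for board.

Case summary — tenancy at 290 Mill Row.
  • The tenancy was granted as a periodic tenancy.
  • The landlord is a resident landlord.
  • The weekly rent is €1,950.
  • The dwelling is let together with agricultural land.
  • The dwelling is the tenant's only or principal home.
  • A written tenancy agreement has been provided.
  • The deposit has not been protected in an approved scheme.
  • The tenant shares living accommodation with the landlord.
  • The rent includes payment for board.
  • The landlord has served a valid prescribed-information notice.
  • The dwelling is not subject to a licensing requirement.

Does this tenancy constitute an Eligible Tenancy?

Yes

§7.13 — Class-G Lease: [the tenant shares living accommodation with the landlord? yes] OR [the landlord is a resident landlord? yes] → satisfied.
§7.4 — Class-P Lease: [a written tenancy agreement has been provided? yes] OR [the landlord has served a valid prescribed-information notice? yes] → satisfied.
§7.5 — Standard Arrangement: [the rent does not include payment for board? no] AND [the dwelling is the tenant's only or principal home? yes] → not satisfied.
§7.10 — Restricted Letting: [Class-P Lease (§7.4)? yes] AND [not a Standard Arrangement (§7.5)? yes] → satisfied.
§7.15 — Excluded Lease: [Restricted Letting (§7.10)? yes] AND [the rent includes payment for board? yes] → satisfied.
§7.3 — Listed Arrangement: [the dwelling is the tenant's only or principal home? yes] AND [the landlord has not served a valid prescribed-information notice? no] AND [the landlord is a resident landlord? yes] → not satisfied.
§7.8 — Covered Tenancy: [the dwelling is let together with agricultural land? yes] AND [Listed Arrangement (§7.3)? no] → not satisfied.
§7.6 — Controlled Agreement: [Covered Tenancy (§7.8)? no] AND [the dwelling is not subject to a licensing requirement? yes] → not satisfied.
§7.11 — Critical Occupancy: [Excluded Lease (§7.15)? yes] OR [Controlled Agreement (§7.6)? no] → satisfied.
§7.14 — Tier III Tenancy: [the tenancy was granted as a periodic tenancy? yes] AND [Critical Occupancy (§7.11)? yes] → satisfied.
§7.1 — Registered Holding: [the dwelling is the tenant's only or principal home? yes] OR [weekly rent: €1,950 ≥ €1,750? yes] → satisfied.
§7.12 — Eligible Tenancy: [Class-G Lease (§7.13)? yes] AND [Tier III Tenancy (§7.14)? yes] AND [Registered Holding (§7.1)? yes] → satisfied.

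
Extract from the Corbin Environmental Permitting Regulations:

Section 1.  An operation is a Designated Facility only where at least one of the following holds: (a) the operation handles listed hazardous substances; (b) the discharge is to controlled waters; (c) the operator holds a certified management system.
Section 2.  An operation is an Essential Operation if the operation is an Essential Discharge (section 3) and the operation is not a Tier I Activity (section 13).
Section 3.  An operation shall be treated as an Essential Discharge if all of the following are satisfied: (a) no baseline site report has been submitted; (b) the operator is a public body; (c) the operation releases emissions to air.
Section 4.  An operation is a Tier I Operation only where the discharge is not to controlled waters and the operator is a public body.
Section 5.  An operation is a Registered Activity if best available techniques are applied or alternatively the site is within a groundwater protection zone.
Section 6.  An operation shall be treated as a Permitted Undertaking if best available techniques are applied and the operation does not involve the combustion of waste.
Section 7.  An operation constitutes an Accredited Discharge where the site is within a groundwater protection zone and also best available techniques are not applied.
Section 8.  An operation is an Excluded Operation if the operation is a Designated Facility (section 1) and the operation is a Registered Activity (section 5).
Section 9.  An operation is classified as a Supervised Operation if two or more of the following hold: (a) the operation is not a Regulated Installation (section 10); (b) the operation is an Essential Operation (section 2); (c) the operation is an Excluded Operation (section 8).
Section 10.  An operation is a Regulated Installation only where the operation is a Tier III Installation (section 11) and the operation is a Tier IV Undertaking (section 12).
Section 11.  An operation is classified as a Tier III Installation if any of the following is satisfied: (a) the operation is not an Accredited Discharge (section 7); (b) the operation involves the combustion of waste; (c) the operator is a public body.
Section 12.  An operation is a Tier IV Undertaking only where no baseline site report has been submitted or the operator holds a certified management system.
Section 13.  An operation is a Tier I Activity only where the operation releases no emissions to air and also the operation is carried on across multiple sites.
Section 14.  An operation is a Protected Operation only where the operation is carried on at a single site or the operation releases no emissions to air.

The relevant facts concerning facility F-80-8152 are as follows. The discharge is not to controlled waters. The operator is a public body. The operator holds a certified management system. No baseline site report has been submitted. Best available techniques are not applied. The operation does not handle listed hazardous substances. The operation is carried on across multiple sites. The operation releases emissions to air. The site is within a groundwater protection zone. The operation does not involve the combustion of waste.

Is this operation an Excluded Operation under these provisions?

section 1 — Designated Facility: [the operation handles listed hazardous substances? no] OR [the discharge is to controlled waters? no] OR [the operator holds a certified management system? yes] → satisfied.
section 5 — Registered Activity: [best available techniques are applied? no] OR [the site is within a groundwater protection zone? yes] → satisfied.
section 8 — Excluded Operation: [Designated Facility (section 1)? yes] AND [Registered Activity (section 5)? yes] → satisfied.

Yes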